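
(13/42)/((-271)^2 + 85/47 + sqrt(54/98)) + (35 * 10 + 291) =374238428494087187/583835298024213 - 28717 * sqrt(3)/1167670596048426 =641.00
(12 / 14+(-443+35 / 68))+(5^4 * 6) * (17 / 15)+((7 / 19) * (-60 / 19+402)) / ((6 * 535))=350116439291 / 91932260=3808.42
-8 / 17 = -0.47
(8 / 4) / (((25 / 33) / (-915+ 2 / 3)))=-2413.84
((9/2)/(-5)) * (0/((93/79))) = 0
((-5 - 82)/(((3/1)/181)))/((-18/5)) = 26245/18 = 1458.06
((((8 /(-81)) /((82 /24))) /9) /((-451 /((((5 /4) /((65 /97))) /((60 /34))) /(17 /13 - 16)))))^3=-286973596736 /2133407883052384528497714068625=-0.00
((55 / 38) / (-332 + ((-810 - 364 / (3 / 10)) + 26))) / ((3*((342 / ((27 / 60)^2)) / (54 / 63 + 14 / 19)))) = -5247 / 26841187520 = -0.00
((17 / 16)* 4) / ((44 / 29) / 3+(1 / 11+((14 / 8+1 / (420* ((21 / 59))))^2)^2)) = 512783415786757500 / 1221002415259667839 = 0.42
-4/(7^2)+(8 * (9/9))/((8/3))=2.92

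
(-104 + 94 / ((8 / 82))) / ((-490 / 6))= -5157 / 490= -10.52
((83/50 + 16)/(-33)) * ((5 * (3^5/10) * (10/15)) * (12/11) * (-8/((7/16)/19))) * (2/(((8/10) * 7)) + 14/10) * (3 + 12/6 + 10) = 64185312384/148225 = 433026.23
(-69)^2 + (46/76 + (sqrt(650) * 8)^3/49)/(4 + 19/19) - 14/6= 2712509/570 + 332800 * sqrt(26)/49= 39390.50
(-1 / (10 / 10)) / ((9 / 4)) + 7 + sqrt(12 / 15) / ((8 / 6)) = 3* sqrt(5) / 10 + 59 / 9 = 7.23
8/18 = 4/9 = 0.44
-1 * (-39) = 39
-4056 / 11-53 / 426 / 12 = -20734855 / 56232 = -368.74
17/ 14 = 1.21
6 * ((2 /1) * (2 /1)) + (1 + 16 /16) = 26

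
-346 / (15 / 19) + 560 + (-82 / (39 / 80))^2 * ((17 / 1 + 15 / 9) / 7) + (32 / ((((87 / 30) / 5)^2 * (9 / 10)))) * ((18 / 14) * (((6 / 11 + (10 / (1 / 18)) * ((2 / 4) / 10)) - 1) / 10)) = 111820494802922 / 1477430955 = 75685.77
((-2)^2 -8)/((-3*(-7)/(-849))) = 1132/7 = 161.71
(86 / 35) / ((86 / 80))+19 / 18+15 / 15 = 4.34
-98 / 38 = -49 / 19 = -2.58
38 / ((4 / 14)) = 133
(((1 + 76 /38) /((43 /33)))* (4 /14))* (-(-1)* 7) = 198 /43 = 4.60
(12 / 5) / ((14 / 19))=3.26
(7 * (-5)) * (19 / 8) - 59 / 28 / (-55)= -255907 / 3080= -83.09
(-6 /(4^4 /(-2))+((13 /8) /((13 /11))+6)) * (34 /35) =1615 /224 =7.21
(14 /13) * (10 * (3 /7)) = 60 /13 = 4.62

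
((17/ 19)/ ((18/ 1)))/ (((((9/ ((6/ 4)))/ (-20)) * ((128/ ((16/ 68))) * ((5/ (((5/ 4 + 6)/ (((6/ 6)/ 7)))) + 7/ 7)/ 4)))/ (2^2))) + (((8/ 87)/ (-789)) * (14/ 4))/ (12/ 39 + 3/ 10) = -704107075/ 137858345334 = -0.01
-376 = -376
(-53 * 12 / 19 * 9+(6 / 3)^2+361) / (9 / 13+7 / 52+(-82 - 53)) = -62972 / 132563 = -0.48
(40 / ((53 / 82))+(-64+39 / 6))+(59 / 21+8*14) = 265331 / 2226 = 119.20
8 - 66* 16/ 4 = -256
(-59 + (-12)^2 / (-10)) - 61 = -672 / 5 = -134.40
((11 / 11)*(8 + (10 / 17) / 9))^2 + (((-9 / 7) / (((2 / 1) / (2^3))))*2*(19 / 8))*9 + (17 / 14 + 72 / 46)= -1145938259 / 7537698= -152.03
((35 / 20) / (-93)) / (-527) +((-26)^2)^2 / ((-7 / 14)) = -179174805881 / 196044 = -913952.00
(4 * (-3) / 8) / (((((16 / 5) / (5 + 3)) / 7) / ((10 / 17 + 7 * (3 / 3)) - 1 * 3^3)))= 17325 / 34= 509.56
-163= -163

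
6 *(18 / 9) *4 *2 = 96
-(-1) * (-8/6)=-4/3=-1.33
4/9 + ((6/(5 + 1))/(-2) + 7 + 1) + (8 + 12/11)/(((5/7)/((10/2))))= 14173/198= 71.58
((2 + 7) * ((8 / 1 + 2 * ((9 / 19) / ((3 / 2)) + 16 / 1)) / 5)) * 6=438.82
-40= -40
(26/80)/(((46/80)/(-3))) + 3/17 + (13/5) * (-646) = -3286588/1955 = -1681.12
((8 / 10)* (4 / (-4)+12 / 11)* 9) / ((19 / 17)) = 612 / 1045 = 0.59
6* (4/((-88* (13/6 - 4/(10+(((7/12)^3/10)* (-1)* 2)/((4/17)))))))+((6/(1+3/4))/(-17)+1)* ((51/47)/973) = -41415702177/268783357997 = -0.15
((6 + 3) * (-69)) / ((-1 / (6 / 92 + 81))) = 100683 / 2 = 50341.50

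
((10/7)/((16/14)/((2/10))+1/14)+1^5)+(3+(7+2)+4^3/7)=12695/567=22.39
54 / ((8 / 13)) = 351 / 4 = 87.75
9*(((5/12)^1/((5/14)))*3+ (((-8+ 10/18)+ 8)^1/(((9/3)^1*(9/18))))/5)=193/6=32.17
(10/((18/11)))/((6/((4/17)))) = 110/459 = 0.24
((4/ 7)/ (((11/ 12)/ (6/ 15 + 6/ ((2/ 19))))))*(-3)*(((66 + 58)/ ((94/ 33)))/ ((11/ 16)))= -6797.02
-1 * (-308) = 308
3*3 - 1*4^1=5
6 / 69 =2 / 23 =0.09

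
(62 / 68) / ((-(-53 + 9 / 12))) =62 / 3553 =0.02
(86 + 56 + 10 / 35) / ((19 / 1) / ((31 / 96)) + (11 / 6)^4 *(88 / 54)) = 270103248 / 146642531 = 1.84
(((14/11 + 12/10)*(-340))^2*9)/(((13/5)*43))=3848647680/67639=56899.83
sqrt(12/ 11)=2*sqrt(33)/ 11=1.04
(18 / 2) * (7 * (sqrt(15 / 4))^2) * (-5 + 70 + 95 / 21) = 16425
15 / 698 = 0.02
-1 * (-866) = 866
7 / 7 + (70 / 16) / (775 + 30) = 185 / 184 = 1.01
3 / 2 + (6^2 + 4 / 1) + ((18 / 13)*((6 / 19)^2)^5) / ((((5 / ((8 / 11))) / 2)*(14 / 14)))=363848161897717721 / 8767424748655430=41.50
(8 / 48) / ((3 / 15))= 5 / 6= 0.83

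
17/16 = 1.06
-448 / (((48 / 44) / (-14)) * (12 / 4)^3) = 17248 / 81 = 212.94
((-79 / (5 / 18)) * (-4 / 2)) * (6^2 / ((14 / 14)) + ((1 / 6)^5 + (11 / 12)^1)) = 4535627 / 216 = 20998.27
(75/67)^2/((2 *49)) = 5625/439922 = 0.01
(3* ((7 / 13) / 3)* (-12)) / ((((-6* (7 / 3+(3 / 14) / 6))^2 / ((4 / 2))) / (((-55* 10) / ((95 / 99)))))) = 358585920 / 9781447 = 36.66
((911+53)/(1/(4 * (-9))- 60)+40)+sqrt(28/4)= sqrt(7)+51736/2161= 26.59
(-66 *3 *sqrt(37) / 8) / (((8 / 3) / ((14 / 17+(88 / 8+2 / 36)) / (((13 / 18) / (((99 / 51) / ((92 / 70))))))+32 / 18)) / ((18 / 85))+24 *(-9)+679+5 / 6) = -12043640169 *sqrt(37) / 225941775902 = -0.32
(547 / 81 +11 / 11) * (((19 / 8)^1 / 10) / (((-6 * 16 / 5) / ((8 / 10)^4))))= -5966 / 151875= -0.04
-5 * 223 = -1115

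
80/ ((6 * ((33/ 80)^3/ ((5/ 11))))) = 102400000/ 1185921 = 86.35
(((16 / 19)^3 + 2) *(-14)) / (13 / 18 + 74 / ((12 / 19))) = -2244564 / 7277399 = -0.31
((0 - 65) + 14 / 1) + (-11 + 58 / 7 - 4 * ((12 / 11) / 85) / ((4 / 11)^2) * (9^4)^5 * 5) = -2808420721042150559423 / 119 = -23600174126404626549.77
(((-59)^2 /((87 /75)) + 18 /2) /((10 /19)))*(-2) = -1658434 /145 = -11437.48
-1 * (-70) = 70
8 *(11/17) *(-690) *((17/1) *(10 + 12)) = -1335840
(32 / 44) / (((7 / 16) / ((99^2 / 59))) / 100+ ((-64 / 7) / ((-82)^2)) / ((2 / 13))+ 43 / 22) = 134200281600 / 359037230171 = 0.37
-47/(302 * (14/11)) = -517/4228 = -0.12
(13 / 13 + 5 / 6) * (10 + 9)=34.83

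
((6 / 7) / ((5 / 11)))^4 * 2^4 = 303595776 / 1500625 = 202.31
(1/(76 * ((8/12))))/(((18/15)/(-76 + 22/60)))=-1.24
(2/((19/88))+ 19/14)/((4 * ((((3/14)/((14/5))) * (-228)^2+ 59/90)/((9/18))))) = 889875/2667218632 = 0.00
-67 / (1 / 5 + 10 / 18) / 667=-3015 / 22678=-0.13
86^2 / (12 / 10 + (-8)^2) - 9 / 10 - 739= -1021137 / 1630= -626.46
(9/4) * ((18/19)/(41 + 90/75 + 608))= 0.00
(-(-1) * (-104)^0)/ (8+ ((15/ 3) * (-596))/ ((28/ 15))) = -7/ 11119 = -0.00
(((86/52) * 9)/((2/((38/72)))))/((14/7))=817/416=1.96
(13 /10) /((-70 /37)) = -0.69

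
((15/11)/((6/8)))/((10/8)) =16/11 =1.45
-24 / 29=-0.83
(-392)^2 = 153664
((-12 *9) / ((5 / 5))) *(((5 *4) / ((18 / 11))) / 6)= -220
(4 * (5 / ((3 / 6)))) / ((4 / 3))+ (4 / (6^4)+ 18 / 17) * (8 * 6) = 80.97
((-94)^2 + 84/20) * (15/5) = 132603/5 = 26520.60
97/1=97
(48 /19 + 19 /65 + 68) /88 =7951 /9880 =0.80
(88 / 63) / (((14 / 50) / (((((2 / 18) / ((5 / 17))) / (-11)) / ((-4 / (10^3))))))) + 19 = 245411 / 3969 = 61.83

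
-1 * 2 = -2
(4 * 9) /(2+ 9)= 36 /11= 3.27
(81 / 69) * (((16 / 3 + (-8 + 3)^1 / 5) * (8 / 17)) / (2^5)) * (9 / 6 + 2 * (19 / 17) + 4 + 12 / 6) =38727 / 53176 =0.73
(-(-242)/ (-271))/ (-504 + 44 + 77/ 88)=1936/ 995383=0.00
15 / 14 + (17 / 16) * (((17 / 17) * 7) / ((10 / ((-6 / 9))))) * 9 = -1899 / 560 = -3.39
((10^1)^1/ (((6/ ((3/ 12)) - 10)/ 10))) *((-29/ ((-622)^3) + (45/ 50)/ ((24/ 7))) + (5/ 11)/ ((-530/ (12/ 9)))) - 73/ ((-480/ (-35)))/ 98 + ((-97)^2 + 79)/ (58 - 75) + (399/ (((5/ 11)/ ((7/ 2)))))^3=207491704899277368260542253/ 7155004066584000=28999522986.76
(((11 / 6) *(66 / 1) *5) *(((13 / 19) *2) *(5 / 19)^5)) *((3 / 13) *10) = 113437500 / 47045881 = 2.41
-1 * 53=-53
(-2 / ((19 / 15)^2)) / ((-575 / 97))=1746 / 8303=0.21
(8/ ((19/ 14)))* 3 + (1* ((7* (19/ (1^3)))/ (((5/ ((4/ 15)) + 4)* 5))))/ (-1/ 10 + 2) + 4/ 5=23588/ 1235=19.10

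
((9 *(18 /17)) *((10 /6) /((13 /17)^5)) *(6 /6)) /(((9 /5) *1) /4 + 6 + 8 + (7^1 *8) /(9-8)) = 451013400 /523151837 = 0.86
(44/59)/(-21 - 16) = -44/2183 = -0.02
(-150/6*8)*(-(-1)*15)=-3000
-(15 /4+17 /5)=-143 /20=-7.15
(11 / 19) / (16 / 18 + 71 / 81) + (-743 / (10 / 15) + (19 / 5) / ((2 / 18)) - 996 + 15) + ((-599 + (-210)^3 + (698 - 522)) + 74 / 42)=-480496822241 / 51870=-9263482.21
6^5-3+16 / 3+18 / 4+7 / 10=116753 / 15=7783.53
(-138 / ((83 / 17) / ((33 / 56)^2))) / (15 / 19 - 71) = 1055241 / 7548352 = 0.14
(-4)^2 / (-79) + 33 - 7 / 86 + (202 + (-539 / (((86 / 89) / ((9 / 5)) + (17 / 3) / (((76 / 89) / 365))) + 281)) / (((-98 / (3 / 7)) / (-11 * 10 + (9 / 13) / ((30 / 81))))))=119372457227443939 / 508786722668770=234.62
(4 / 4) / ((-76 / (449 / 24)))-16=-29633 / 1824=-16.25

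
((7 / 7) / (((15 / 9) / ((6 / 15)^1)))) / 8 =3 / 100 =0.03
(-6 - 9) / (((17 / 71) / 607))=-646455 / 17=-38026.76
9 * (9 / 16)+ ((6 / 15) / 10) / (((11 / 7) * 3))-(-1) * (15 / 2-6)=86737 / 13200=6.57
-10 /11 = -0.91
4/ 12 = 0.33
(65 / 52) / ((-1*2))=-5 / 8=-0.62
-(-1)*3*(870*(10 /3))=8700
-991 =-991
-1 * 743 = -743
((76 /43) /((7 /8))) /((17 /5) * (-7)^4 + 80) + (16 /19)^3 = 50837125792 /85094928303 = 0.60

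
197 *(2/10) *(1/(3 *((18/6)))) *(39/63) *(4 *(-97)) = -1051.50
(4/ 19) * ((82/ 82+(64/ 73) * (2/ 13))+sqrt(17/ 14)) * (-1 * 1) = -4308/ 18031 - 2 * sqrt(238)/ 133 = -0.47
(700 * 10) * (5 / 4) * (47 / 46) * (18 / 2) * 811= 1500856875 / 23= 65254646.74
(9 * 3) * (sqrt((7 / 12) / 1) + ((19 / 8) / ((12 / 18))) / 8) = 1539 / 128 + 9 * sqrt(21) / 2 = 32.65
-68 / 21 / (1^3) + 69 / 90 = -173 / 70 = -2.47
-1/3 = -0.33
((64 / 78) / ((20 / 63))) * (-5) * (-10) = 129.23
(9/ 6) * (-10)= -15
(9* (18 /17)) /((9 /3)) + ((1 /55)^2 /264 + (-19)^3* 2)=-186195187183 /13576200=-13714.82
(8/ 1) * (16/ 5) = 128/ 5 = 25.60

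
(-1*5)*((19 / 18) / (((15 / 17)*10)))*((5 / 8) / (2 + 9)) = -323 / 9504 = -0.03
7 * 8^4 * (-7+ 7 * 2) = 200704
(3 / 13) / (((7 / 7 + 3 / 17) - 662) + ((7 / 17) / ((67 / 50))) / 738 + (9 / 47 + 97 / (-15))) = -296305155 / 856546870049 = -0.00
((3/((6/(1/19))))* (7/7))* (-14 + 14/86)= -595/1634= -0.36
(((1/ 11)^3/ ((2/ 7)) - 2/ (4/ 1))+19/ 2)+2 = 29289/ 2662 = 11.00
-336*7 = -2352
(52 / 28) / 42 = 13 / 294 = 0.04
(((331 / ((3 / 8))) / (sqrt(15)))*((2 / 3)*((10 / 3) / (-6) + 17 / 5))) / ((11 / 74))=50163712*sqrt(15) / 66825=2907.34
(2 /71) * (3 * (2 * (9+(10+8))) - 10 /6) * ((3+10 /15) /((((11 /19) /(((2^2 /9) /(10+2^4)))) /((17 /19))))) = 2516 /5751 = 0.44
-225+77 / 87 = -19498 / 87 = -224.11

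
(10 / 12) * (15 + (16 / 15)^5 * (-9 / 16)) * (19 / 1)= 22801691 / 101250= 225.20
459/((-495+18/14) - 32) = -3213/3680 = -0.87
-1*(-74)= 74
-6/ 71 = -0.08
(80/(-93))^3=-0.64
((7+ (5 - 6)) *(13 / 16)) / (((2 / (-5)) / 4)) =-195 / 4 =-48.75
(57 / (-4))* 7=-99.75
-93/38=-2.45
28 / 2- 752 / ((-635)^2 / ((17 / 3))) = 16922666 / 1209675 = 13.99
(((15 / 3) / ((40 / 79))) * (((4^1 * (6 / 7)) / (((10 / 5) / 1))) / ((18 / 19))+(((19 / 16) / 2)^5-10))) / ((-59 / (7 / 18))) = 451829773775 / 855235362816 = 0.53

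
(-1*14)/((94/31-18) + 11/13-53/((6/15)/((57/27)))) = 101556/2131543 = 0.05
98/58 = 49/29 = 1.69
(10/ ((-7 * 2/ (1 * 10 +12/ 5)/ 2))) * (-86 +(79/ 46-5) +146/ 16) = 65317/ 46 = 1419.93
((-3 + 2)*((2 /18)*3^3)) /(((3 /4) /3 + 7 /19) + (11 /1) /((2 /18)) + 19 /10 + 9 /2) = -380 /13429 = -0.03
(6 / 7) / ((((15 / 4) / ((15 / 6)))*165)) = 4 / 1155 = 0.00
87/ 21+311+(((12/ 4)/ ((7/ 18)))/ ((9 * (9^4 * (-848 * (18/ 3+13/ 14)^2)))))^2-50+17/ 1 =9396439754880539728243/ 33303837105905710428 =282.14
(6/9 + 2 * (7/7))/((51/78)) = 208/51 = 4.08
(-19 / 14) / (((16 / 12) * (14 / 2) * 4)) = -57 / 1568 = -0.04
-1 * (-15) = 15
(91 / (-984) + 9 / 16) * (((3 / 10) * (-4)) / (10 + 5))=-37 / 984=-0.04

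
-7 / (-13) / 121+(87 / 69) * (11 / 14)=504041 / 506506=1.00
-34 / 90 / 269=-17 / 12105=-0.00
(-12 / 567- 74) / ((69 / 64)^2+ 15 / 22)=-630333440 / 15704199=-40.14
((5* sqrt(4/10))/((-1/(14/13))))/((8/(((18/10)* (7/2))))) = -441* sqrt(10)/520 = -2.68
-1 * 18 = -18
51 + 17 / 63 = 3230 / 63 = 51.27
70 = 70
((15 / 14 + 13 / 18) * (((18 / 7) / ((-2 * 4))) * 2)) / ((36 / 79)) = -8927 / 3528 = -2.53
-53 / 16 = -3.31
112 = 112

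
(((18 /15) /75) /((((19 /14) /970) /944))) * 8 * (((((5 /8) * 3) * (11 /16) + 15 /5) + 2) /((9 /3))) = 51598568 /285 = 181047.61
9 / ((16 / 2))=9 / 8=1.12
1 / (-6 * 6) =-1 / 36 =-0.03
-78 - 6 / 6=-79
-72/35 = -2.06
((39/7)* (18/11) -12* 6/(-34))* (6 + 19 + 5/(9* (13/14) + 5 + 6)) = 100662570/354739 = 283.77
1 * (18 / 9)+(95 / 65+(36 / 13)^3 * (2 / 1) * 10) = 940725 / 2197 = 428.19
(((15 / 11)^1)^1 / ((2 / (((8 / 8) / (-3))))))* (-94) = 21.36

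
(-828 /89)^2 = 685584 /7921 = 86.55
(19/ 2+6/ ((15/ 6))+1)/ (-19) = -129/ 190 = -0.68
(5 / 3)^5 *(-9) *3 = -3125 / 9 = -347.22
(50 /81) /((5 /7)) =70 /81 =0.86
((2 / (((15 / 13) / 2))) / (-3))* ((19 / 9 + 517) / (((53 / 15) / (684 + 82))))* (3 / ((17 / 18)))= -372190208 / 901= -413085.69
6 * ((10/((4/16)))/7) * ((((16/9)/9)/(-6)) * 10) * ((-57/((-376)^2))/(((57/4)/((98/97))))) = 0.00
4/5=0.80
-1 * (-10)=10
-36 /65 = -0.55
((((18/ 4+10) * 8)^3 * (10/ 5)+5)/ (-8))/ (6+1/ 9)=-28096173/ 440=-63854.94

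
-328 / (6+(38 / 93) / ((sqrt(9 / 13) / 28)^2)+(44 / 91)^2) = -27724788 / 39639095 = -0.70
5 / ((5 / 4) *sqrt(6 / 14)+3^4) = 15120 / 244919-100 *sqrt(21) / 734757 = 0.06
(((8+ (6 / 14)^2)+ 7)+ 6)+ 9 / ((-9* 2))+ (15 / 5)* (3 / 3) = 2321 / 98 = 23.68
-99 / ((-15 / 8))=264 / 5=52.80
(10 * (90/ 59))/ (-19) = -900/ 1121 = -0.80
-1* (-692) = 692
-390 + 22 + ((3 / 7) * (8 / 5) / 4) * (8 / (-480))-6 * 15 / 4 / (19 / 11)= -1266922 / 3325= -381.03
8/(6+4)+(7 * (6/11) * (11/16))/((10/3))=127/80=1.59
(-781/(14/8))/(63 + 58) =-284/77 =-3.69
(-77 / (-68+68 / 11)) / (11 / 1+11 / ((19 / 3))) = 133 / 1360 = 0.10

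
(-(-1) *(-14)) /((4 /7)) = -24.50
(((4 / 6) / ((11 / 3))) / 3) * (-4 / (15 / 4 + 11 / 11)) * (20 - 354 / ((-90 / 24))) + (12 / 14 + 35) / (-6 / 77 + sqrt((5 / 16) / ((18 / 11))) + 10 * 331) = -31071071576044672 / 5331560356414605 - 2551164 * sqrt(110) / 18707229320753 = -5.83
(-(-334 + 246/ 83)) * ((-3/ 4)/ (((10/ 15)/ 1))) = -61821/ 166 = -372.42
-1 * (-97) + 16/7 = 695/7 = 99.29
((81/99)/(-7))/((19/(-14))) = 18/209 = 0.09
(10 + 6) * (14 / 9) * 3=224 / 3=74.67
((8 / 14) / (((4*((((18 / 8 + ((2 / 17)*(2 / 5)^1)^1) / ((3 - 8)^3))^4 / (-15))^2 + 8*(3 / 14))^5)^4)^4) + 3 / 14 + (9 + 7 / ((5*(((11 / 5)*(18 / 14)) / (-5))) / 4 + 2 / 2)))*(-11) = -364.28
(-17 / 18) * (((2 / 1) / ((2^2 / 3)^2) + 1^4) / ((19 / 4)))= -289 / 684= -0.42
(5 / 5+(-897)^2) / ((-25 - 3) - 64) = -402305 / 46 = -8745.76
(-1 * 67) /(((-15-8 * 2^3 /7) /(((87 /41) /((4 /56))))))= 571242 /6929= 82.44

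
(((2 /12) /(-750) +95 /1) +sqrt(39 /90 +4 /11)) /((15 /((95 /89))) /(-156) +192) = 494 * sqrt(86790) /31285155 +105592253 /213307875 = 0.50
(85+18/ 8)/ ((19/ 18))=3141/ 38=82.66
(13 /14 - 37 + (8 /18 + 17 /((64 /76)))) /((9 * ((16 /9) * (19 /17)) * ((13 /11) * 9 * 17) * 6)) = -171193 /215115264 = -0.00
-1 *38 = -38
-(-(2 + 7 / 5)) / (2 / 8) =68 / 5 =13.60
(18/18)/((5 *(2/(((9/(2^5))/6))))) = 3/640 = 0.00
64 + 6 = 70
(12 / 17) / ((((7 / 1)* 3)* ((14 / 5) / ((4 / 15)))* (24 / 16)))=0.00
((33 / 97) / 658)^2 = 1089 / 4073758276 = 0.00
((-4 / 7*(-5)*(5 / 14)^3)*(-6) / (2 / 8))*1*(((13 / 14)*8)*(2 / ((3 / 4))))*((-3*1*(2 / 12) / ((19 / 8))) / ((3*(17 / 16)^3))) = 17039360000 / 4706649087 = 3.62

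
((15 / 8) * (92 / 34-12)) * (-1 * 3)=3555 / 68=52.28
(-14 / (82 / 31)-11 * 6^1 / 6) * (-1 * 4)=2672 / 41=65.17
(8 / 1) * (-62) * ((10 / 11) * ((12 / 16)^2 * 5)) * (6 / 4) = -20925 / 11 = -1902.27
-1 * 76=-76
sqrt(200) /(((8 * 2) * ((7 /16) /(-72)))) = -720 * sqrt(2) /7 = -145.46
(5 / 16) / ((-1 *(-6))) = 5 / 96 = 0.05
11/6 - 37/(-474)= 151/79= 1.91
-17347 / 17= -1020.41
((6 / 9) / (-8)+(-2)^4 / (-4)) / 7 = -7 / 12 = -0.58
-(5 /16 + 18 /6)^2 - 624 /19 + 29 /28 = -1456541 /34048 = -42.78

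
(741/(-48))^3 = -15069223/4096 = -3679.01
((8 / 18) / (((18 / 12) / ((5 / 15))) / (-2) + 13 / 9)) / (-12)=4 / 87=0.05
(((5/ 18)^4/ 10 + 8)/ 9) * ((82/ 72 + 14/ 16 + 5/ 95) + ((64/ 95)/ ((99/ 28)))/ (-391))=102095160222559/ 55588898661120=1.84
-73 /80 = -0.91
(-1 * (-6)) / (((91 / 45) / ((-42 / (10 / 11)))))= -1782 / 13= -137.08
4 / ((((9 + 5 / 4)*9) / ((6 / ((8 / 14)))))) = 56 / 123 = 0.46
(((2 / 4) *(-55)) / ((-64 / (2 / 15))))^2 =121 / 36864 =0.00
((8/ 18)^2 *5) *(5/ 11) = 400/ 891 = 0.45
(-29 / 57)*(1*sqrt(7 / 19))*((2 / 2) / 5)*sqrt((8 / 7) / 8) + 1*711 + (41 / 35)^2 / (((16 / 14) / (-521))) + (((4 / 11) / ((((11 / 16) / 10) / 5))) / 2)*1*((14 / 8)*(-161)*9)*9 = -51106248521 / 169400 - 29*sqrt(19) / 5415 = -301689.80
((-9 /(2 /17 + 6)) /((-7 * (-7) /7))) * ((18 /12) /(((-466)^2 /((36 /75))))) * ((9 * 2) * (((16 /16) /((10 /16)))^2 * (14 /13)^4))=-544102272 /12598203548125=-0.00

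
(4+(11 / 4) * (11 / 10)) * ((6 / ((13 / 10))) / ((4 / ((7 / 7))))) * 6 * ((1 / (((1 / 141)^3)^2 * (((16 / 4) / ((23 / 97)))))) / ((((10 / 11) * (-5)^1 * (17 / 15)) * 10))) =-15083609526235022751 / 34299200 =-439765636698.09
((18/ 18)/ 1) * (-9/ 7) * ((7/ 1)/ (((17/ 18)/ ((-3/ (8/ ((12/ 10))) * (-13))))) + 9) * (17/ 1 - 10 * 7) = 4245777/ 1190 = 3567.88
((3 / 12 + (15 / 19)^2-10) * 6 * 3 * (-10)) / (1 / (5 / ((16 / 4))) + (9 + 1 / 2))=5930550 / 37183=159.50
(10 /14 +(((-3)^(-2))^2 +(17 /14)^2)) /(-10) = -6989 /31752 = -0.22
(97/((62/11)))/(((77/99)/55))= 528165/434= 1216.97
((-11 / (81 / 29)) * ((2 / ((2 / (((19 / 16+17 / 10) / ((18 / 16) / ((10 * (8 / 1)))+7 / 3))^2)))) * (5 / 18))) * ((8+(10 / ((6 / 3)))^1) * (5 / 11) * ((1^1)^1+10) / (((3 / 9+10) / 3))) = -19670050400 / 629704519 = -31.24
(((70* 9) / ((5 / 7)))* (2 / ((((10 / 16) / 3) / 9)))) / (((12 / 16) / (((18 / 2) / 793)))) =1153.16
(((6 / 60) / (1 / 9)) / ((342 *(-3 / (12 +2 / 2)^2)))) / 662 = -169 / 754680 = -0.00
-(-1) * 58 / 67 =58 / 67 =0.87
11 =11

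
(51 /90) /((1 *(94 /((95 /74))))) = 323 /41736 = 0.01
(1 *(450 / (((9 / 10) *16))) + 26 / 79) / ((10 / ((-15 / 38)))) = -29937 / 24016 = -1.25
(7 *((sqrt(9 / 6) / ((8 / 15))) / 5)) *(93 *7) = 2092.94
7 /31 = 0.23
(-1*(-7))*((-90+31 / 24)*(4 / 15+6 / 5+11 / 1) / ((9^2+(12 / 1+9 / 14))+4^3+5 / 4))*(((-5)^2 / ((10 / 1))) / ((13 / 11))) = -214588297 / 2082132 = -103.06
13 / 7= 1.86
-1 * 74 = -74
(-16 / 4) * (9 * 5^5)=-112500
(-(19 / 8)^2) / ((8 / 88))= -3971 / 64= -62.05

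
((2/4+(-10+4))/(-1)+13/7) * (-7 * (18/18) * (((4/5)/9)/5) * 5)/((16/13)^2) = -17407/5760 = -3.02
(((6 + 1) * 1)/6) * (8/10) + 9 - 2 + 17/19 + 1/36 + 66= 256007/3420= 74.86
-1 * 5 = -5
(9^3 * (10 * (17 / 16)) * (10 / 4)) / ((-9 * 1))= -34425 / 16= -2151.56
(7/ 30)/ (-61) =-7/ 1830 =-0.00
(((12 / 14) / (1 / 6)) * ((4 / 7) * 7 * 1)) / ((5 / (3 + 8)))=1584 / 35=45.26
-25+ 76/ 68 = -23.88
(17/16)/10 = 17/160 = 0.11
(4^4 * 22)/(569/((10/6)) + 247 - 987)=-28160/1993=-14.13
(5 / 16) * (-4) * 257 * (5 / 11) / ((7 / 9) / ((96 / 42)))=-231300 / 539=-429.13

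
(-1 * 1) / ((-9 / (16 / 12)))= 4 / 27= 0.15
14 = 14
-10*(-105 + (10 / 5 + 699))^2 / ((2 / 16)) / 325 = -5683456 / 65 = -87437.78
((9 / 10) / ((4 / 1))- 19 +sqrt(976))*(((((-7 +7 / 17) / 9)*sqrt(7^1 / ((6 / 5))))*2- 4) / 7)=(751- 160*sqrt(61))*(28*sqrt(210) +459) / 32130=-13.42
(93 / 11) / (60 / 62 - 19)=-2883 / 6149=-0.47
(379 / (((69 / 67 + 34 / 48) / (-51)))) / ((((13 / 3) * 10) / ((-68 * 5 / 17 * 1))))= 5132.41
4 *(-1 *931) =-3724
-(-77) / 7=11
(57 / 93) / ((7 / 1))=19 / 217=0.09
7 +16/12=25/3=8.33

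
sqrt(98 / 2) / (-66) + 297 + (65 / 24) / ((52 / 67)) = 105735 / 352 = 300.38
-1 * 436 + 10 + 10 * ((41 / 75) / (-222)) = -709331 / 1665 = -426.02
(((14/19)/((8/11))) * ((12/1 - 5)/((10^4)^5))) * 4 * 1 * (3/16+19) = 165473/30400000000000000000000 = 0.00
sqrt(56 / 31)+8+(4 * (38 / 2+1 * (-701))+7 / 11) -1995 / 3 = -37228 / 11+2 * sqrt(434) / 31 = -3383.02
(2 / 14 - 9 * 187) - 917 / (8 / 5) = -126335 / 56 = -2255.98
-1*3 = -3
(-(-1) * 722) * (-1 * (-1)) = 722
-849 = -849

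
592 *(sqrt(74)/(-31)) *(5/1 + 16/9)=-36112 *sqrt(74)/279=-1113.43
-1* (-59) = 59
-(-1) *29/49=0.59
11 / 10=1.10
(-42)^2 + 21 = 1785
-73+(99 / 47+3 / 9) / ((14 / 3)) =-23845 / 329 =-72.48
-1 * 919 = -919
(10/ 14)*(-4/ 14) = -10/ 49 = -0.20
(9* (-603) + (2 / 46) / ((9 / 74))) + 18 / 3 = -1122073 / 207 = -5420.64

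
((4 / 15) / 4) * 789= 52.60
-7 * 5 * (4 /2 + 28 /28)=-105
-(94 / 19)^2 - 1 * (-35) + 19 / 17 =71442 / 6137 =11.64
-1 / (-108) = 1 / 108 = 0.01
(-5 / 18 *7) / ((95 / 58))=-203 / 171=-1.19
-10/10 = -1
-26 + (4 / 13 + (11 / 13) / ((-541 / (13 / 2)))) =-361531 / 14066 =-25.70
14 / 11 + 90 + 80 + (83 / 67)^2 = 8533055 / 49379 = 172.81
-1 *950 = -950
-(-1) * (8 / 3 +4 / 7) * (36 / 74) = 1.58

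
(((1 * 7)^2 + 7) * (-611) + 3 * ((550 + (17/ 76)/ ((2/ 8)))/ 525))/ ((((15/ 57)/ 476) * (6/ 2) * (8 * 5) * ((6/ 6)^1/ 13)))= -25140458993/ 3750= -6704122.40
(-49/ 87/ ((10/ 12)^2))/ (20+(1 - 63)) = 14/ 725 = 0.02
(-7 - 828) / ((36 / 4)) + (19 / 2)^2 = -91 / 36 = -2.53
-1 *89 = -89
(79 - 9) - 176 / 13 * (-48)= 9358 / 13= 719.85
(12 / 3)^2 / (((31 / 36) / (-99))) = -57024 / 31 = -1839.48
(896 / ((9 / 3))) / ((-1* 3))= -896 / 9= -99.56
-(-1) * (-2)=-2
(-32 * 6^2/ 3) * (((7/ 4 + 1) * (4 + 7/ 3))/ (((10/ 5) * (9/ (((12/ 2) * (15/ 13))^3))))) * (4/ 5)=-216691200/ 2197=-98630.50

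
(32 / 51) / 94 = 16 / 2397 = 0.01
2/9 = 0.22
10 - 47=-37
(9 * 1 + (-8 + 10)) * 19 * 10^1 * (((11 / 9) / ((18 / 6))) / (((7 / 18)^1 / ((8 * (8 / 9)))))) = 2942720 / 189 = 15569.95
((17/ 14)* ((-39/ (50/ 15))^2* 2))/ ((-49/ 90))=-2094417/ 3430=-610.62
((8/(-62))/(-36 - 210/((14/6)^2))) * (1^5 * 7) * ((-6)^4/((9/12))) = 18816/899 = 20.93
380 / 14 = 190 / 7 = 27.14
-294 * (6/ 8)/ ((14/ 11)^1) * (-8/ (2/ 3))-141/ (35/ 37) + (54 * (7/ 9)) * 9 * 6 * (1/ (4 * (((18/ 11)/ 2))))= 91803/ 35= 2622.94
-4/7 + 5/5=3/7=0.43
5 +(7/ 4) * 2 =17/ 2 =8.50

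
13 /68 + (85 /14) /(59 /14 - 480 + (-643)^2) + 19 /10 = 164430571 /78630100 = 2.09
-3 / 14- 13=-185 / 14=-13.21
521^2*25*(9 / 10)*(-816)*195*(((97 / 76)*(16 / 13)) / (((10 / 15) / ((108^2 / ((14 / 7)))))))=-253734710738313600 / 19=-13354458459911242.11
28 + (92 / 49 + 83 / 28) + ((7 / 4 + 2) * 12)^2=403337 / 196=2057.84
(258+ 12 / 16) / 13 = 1035 / 52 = 19.90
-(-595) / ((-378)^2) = 85 / 20412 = 0.00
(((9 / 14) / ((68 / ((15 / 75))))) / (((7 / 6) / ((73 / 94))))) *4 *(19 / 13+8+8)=447417 / 5089630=0.09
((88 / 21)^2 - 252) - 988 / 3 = -248624 / 441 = -563.77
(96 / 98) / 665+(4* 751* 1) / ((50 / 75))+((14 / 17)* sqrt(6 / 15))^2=42435863426 / 9417065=4506.27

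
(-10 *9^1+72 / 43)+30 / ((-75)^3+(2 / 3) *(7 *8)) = -4806422244 / 54417059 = -88.33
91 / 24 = 3.79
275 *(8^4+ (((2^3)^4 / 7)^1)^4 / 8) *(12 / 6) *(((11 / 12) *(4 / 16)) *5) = 22173490691264000 / 2401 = 9235106493654.31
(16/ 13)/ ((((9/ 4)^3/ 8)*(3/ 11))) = 90112/ 28431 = 3.17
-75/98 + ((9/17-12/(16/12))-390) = -665127/1666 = -399.24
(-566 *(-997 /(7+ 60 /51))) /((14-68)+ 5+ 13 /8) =-76745072 /52681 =-1456.79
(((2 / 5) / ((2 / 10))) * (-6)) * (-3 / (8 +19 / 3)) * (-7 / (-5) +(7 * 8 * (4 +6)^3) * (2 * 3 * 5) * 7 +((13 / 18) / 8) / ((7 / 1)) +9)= 177811357443 / 6020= 29536770.34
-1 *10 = -10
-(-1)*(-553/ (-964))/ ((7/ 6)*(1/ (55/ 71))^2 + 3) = 5018475/ 43253234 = 0.12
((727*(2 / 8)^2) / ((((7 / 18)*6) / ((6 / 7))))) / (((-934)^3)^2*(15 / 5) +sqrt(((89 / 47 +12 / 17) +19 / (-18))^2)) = 47050713 / 5614070574808599675962036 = 0.00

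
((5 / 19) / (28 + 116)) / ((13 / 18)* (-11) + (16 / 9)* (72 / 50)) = -0.00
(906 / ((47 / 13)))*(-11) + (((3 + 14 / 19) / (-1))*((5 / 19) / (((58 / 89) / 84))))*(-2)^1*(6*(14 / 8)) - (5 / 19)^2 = -2454613 / 25897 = -94.78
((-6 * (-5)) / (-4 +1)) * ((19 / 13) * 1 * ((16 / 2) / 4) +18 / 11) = -6520 / 143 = -45.59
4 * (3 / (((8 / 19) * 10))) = 57 / 20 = 2.85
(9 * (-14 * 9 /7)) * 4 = -648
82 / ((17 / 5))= 410 / 17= 24.12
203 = 203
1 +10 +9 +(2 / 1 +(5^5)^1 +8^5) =35915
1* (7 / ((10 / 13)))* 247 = 22477 / 10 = 2247.70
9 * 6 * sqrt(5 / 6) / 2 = 9 * sqrt(30) / 2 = 24.65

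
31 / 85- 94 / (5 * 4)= -737 / 170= -4.34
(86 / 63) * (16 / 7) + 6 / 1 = 4022 / 441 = 9.12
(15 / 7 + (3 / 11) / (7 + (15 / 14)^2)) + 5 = 882466 / 122969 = 7.18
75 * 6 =450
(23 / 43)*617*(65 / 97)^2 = 59956975 / 404587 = 148.19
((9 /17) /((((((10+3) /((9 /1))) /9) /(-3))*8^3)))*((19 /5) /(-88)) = 41553 /49786880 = 0.00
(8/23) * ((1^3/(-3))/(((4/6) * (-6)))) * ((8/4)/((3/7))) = 28/207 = 0.14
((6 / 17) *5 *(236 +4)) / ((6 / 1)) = 70.59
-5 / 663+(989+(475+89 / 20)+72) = 20426267 / 13260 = 1540.44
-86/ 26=-3.31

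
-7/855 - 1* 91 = -77812/855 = -91.01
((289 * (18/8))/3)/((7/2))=867/14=61.93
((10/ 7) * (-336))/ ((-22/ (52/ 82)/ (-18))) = -112320/ 451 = -249.05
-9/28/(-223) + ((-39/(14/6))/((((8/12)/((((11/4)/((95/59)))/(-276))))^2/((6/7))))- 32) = -854714269840273/26709993766400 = -32.00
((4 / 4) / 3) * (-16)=-16 / 3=-5.33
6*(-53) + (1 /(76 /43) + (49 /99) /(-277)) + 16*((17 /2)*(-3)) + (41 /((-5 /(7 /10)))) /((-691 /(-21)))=-26124629186323 /36003656700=-725.61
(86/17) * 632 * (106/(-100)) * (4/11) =-5761312/4675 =-1232.37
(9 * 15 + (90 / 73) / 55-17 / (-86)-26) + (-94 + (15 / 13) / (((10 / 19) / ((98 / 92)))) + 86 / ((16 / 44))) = 10491644525 / 41296684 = 254.06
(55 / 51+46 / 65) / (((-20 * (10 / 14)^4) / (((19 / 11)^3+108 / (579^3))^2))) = -11522096811759639894681627483 / 1264655555073184487454312500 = -9.11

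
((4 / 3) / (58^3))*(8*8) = 32 / 73167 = 0.00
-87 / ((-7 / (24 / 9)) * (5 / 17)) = 3944 / 35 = 112.69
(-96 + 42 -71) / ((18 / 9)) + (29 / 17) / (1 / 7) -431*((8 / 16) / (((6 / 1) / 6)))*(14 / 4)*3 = -157305 / 68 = -2313.31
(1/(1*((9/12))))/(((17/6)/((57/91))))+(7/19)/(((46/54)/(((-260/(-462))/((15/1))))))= 2312658/7436429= 0.31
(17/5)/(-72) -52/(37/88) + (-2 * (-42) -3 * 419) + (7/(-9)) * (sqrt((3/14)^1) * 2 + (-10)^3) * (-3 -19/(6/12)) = -442032349/13320 + 41 * sqrt(42)/9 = -33156.09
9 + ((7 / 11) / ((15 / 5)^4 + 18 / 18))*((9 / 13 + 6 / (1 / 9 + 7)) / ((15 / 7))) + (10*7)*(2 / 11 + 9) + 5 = 1232135877 / 1876160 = 656.73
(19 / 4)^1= 4.75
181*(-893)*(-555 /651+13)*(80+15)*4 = -161904543440 /217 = -746103886.82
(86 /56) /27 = 43 /756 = 0.06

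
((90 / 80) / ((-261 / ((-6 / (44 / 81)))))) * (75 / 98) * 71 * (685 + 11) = 3881925 / 2156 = 1800.52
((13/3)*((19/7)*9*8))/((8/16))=11856/7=1693.71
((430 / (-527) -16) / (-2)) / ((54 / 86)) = 13.39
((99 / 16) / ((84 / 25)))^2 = 680625 / 200704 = 3.39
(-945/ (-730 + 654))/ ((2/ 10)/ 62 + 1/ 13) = 155.14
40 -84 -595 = -639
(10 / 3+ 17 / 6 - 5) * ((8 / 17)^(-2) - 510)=-226457 / 384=-589.73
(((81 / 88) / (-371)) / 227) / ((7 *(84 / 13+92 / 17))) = -17901 / 136127011328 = -0.00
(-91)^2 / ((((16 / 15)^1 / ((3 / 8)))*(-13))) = -28665 / 128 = -223.95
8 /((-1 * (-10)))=4 /5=0.80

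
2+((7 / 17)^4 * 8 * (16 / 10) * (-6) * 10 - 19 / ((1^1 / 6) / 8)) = -77848078 / 83521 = -932.08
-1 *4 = -4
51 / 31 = 1.65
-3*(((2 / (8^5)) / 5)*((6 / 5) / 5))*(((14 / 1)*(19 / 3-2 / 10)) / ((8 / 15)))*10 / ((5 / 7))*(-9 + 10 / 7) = 76797 / 512000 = 0.15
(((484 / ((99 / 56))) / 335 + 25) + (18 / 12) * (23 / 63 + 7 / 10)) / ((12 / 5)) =2314363 / 202608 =11.42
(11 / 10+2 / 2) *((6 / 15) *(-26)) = -546 / 25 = -21.84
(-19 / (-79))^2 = 361 / 6241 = 0.06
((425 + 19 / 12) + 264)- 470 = 2647 / 12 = 220.58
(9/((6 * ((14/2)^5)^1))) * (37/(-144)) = -37/1613472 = -0.00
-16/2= -8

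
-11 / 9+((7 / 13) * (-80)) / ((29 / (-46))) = 227693 / 3393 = 67.11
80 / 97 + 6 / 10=691 / 485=1.42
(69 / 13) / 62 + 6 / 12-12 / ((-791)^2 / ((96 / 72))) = 147654268 / 252149443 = 0.59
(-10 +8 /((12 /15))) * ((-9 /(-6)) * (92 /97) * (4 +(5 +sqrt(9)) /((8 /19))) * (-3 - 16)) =0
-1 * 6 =-6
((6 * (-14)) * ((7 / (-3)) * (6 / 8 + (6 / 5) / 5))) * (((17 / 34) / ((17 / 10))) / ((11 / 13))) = 5733 / 85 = 67.45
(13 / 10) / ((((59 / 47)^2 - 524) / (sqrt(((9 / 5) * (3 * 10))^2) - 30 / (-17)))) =-13611858 / 98092975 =-0.14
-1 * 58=-58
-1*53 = -53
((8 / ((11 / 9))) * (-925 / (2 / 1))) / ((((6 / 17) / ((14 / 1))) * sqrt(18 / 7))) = -220150 * sqrt(14) / 11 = -74884.17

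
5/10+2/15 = 19/30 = 0.63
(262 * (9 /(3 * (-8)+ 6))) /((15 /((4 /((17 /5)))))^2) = -2096 /2601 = -0.81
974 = 974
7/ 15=0.47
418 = 418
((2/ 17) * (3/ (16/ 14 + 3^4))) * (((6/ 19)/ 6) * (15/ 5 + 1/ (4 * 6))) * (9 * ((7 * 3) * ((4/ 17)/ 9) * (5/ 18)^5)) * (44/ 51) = 4918375/ 1014216648552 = 0.00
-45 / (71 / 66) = -2970 / 71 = -41.83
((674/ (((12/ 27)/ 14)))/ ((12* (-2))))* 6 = -21231/ 4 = -5307.75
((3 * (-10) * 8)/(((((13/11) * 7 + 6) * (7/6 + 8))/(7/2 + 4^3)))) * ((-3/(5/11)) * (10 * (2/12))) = 213840/157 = 1362.04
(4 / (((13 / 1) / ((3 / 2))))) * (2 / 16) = 3 / 52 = 0.06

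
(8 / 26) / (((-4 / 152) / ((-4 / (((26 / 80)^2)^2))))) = 1556480000 / 371293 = 4192.05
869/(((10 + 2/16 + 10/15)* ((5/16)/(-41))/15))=-41044608/259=-158473.39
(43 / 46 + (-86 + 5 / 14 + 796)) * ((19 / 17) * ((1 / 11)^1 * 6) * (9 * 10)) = 1174954680 / 30107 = 39025.96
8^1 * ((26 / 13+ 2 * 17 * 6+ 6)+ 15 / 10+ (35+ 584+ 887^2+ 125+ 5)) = 6301852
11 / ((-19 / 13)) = -143 / 19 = -7.53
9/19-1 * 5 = -86/19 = -4.53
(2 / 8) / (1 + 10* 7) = 0.00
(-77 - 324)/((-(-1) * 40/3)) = -1203/40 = -30.08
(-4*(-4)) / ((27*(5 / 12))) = 1.42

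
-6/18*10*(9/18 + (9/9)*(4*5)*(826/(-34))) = 27505/17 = 1617.94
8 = 8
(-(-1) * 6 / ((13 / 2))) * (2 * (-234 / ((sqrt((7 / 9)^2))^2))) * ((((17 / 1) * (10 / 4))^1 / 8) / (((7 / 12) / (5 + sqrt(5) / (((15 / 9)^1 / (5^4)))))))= -836527500 * sqrt(5) / 343- 11153700 / 343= -5485965.18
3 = 3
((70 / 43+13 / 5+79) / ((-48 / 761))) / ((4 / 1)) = -6808667 / 20640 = -329.88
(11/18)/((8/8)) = 11/18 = 0.61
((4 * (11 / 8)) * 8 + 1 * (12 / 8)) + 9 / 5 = 473 / 10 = 47.30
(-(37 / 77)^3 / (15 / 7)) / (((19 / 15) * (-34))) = 50653 / 42131474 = 0.00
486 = 486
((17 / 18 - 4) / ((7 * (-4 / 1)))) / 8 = 55 / 4032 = 0.01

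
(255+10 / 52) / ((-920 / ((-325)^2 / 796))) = -10781875 / 292928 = -36.81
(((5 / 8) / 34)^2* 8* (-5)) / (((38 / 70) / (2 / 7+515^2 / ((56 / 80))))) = -9433.95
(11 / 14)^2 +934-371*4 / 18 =1503233 / 1764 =852.17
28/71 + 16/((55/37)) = 43572/3905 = 11.16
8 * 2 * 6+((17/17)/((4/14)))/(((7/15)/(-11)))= 13.50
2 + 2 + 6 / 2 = 7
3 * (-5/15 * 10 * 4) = -40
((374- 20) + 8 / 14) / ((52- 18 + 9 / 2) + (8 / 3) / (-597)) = 8890524 / 965237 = 9.21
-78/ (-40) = 39/ 20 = 1.95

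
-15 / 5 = -3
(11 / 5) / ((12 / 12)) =11 / 5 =2.20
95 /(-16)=-95 /16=-5.94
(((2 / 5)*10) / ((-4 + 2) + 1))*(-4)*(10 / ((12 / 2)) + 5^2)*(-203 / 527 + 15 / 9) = 2593280 / 4743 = 546.76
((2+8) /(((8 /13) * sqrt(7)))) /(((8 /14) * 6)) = 65 * sqrt(7) /96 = 1.79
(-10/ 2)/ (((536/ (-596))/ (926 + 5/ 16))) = 11041645/ 2144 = 5150.02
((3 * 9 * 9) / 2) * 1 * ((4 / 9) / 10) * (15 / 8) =81 / 8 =10.12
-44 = -44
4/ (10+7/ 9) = 36/ 97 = 0.37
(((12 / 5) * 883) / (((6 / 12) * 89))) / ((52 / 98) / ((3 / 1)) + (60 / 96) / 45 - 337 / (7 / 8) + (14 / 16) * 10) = -0.13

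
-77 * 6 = -462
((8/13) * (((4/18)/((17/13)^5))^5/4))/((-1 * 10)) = -17369624651979856408691051552/1703748890358804060370013342009623965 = -0.00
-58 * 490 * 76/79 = -2159920/79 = -27340.76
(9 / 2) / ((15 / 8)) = 2.40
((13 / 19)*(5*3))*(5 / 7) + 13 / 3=4654 / 399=11.66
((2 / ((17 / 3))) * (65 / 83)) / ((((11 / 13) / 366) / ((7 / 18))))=721630 / 15521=46.49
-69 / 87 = -23 / 29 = -0.79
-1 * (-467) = 467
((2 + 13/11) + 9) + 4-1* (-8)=266/11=24.18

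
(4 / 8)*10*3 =15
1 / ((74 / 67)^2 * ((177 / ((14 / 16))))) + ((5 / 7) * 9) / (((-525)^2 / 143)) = 0.01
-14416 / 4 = -3604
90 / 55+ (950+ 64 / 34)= 178308 / 187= 953.52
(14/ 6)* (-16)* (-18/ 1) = 672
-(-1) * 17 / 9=17 / 9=1.89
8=8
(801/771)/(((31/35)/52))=485940/7967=60.99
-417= -417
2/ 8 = 1/ 4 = 0.25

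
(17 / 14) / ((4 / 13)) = 221 / 56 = 3.95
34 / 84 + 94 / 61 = 4985 / 2562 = 1.95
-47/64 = -0.73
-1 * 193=-193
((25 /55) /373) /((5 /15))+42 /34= 86418 /69751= 1.24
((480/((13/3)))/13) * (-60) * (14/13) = -1209600/2197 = -550.57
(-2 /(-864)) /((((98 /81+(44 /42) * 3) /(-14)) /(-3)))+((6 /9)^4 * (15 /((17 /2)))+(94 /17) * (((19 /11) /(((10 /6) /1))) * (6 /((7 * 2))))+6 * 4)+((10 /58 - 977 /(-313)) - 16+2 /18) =450723123514799 /31670206333920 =14.23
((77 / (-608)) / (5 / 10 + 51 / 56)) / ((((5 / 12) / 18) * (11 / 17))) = -44982 / 7505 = -5.99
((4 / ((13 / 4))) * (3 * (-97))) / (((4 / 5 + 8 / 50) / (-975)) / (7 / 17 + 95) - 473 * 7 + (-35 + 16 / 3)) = 3540015000 / 33019358227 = 0.11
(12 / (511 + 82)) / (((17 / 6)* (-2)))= -36 / 10081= -0.00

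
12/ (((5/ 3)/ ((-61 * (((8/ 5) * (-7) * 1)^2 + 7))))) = -7270956/ 125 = -58167.65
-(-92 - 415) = 507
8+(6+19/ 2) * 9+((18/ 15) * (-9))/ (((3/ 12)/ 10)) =-569/ 2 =-284.50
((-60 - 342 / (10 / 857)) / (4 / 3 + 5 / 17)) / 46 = -7489197 / 19090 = -392.31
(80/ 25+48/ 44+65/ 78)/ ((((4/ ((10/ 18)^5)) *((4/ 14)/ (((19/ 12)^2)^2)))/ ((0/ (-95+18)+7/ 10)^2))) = 1889696854325/ 2586017415168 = 0.73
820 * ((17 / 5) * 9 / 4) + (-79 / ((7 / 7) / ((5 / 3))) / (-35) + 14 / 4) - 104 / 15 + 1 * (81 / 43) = 18888389 / 3010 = 6275.21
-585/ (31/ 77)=-45045/ 31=-1453.06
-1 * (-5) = 5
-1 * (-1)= 1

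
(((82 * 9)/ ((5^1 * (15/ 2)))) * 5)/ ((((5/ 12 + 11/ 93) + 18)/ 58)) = 10615392/ 34475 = 307.92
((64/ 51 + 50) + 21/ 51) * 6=310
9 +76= 85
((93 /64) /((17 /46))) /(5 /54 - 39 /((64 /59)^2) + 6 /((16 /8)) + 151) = 7392384 /227390555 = 0.03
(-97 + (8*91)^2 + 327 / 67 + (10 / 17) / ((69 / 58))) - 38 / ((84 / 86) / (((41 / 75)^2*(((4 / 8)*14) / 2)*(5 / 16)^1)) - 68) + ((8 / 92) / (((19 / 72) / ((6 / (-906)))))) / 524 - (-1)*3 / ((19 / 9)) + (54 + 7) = 36780020293657701231725 / 69402107496393078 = 529955.38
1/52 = 0.02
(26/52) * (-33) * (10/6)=-55/2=-27.50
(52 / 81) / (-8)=-13 / 162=-0.08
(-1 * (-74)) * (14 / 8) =259 / 2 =129.50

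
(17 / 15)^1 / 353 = 17 / 5295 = 0.00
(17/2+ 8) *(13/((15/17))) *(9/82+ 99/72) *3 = 3551691/3280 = 1082.83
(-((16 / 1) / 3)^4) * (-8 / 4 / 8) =16384 / 81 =202.27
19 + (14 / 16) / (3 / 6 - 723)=109813 / 5780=19.00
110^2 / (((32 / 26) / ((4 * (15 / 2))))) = 589875 / 2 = 294937.50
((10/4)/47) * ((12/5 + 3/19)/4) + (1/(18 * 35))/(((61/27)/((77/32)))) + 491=8559420149/17431360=491.04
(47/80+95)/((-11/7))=-53529/880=-60.83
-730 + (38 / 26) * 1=-728.54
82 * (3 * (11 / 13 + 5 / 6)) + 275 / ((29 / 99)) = 509684 / 377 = 1351.95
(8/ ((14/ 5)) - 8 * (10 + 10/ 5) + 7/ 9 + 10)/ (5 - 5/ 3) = -5189/ 210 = -24.71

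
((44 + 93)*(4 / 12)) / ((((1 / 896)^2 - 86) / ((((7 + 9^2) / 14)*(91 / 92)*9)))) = -47183904768 / 1587970025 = -29.71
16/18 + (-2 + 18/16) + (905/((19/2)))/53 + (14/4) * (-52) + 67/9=-4174883/24168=-172.74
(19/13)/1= 19/13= 1.46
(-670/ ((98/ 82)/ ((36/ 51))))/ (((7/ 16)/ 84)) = -63290880/ 833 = -75979.45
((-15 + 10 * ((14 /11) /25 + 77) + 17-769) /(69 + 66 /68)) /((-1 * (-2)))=3281 /130845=0.03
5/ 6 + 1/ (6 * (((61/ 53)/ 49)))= 1451/ 183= 7.93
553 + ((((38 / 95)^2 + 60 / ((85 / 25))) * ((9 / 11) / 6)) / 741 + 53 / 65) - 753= -20909061 / 104975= -199.18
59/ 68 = 0.87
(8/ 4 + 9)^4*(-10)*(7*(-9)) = 9223830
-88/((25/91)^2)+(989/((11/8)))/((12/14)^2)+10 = -10949072/61875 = -176.95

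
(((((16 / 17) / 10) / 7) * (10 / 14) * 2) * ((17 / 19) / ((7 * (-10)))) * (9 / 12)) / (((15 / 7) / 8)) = -16 / 23275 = -0.00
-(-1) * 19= 19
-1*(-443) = 443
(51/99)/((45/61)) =1037/1485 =0.70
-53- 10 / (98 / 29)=-2742 / 49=-55.96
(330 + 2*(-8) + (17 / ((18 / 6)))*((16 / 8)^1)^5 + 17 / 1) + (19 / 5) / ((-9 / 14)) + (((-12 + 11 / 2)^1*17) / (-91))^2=4479649 / 8820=507.90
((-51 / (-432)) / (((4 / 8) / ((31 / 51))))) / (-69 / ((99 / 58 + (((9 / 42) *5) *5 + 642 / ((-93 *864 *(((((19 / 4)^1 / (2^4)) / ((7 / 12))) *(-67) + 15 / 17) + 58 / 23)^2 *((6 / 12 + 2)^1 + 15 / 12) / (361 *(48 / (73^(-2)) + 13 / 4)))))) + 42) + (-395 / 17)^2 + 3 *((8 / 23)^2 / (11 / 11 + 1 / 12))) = 5665914977869146279141909449 / 21343957327519043918028002503443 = 0.00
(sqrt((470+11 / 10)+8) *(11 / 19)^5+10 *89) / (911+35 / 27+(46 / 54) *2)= 161051 *sqrt(47910) / 22631544860+445 / 457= 0.98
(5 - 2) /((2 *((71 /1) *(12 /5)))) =5 /568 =0.01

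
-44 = -44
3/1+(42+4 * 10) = 85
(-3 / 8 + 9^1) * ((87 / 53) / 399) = 2001 / 56392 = 0.04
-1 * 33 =-33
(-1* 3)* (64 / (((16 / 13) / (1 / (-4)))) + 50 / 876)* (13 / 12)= 73697 / 1752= 42.06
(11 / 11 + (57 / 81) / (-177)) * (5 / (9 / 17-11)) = -202300 / 425331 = -0.48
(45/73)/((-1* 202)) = -45/14746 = -0.00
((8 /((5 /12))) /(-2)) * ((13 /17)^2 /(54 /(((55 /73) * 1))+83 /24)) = -2141568 /28660997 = -0.07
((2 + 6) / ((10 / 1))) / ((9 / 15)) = 4 / 3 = 1.33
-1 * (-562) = 562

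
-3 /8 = -0.38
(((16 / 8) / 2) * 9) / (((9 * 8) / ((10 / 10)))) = 0.12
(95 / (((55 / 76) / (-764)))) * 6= -601754.18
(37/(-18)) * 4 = -74/9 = -8.22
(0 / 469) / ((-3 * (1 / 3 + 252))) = 0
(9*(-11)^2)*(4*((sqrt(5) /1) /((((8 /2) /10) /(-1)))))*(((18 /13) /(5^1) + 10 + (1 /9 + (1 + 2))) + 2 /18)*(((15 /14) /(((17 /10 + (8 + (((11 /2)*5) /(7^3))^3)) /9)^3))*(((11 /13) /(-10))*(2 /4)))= 11899.94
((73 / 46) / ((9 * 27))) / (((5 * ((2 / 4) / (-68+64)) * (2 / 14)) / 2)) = -4088 / 27945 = -0.15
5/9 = 0.56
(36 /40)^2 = 81 /100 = 0.81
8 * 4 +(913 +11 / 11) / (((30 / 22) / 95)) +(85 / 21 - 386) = 1329833 / 21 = 63325.38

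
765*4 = 3060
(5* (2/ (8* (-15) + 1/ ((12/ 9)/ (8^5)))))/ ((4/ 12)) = 5/ 4076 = 0.00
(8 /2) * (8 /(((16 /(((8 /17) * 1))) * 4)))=4 /17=0.24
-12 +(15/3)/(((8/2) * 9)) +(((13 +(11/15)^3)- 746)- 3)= -10090801/13500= -747.47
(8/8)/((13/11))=11/13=0.85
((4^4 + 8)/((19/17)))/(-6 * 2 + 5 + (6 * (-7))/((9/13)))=-13464/3857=-3.49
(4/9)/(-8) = -1/18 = -0.06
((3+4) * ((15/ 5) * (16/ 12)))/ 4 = 7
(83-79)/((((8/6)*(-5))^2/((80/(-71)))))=-36/355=-0.10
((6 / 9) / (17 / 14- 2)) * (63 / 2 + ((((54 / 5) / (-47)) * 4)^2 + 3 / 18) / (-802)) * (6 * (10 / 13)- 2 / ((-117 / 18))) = -3750010830272 / 28500904575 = -131.58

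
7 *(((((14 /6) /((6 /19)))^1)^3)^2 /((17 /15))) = 193721529881915 /192735936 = 1005113.70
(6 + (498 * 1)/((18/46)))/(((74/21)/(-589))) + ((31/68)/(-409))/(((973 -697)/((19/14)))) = -849828469726945/3976226016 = -213727.41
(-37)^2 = 1369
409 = 409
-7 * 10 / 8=-35 / 4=-8.75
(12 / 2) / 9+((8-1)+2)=29 / 3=9.67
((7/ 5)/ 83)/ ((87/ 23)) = 161/ 36105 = 0.00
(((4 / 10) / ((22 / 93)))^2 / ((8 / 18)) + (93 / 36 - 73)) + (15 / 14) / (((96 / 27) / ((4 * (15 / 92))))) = -5964645877 / 93508800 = -63.79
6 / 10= 3 / 5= 0.60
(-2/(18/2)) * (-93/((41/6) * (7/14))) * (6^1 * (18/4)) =6696/41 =163.32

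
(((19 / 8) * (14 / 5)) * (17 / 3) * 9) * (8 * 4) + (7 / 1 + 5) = 10864.80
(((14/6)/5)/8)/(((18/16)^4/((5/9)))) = 3584/177147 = 0.02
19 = 19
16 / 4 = 4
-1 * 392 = -392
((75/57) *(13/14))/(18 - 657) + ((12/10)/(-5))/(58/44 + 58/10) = -292703/8215410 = -0.04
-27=-27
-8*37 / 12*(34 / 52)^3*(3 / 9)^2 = -181781 / 237276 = -0.77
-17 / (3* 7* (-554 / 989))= 16813 / 11634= 1.45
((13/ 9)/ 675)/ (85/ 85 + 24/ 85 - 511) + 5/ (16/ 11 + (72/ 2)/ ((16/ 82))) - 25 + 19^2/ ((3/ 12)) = 305594107766399/ 215354699190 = 1419.03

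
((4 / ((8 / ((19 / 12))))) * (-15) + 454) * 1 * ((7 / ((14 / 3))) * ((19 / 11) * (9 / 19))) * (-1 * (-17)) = 1623483 / 176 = 9224.34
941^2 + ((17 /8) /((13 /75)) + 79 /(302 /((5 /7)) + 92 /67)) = 6542996078831 /7389096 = 885493.45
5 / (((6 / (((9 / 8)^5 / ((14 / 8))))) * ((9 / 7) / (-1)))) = -10935 / 16384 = -0.67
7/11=0.64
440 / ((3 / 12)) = 1760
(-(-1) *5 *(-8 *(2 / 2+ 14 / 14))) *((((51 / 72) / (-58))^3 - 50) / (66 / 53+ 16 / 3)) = 35738276117945 / 58777099776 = 608.03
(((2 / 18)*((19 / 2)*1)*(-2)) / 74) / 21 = -19 / 13986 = -0.00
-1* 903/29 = -903/29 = -31.14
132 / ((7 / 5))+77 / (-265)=174361 / 1855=94.00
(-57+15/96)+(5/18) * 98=-29.62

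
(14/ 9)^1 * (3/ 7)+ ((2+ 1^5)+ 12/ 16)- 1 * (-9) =161/ 12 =13.42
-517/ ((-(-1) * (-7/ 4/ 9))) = 18612/ 7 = 2658.86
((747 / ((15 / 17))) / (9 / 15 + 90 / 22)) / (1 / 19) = 294899 / 86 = 3429.06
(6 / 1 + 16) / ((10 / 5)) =11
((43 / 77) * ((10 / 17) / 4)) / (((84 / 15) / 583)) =56975 / 6664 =8.55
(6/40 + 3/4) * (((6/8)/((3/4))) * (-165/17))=-297/34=-8.74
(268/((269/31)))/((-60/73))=-151621/4035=-37.58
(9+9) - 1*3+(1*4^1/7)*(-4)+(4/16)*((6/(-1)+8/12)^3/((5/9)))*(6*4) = -56899/35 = -1625.69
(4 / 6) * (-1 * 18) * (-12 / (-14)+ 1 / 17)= -10.99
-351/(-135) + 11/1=68/5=13.60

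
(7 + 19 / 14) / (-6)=-39 / 28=-1.39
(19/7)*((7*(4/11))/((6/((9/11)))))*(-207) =-23598/121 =-195.02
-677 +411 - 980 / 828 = -55307 / 207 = -267.18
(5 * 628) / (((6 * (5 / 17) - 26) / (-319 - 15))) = 4457230 / 103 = 43274.08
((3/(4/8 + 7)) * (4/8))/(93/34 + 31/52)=884/14725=0.06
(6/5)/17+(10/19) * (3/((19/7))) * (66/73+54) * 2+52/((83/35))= 15966037694/185920415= 85.88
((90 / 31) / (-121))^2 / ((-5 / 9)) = -14580 / 14070001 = -0.00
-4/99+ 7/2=685/198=3.46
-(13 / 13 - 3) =2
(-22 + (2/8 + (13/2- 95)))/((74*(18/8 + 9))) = -49/370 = -0.13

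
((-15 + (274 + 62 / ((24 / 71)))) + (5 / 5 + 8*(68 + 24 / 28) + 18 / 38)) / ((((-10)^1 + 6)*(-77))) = 1587617 / 491568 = 3.23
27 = 27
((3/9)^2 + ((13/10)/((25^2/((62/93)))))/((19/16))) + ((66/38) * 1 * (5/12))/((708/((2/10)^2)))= 56659681/504450000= 0.11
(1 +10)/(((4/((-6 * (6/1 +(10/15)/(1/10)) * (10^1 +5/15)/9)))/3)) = -6479/9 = -719.89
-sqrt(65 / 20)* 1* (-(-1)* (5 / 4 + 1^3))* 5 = -45* sqrt(13) / 8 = -20.28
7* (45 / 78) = 105 / 26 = 4.04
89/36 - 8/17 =1225/612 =2.00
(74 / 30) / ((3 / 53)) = 1961 / 45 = 43.58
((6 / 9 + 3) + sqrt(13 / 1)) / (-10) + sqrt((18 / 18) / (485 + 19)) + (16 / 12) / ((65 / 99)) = 1.35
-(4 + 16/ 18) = -44/ 9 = -4.89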